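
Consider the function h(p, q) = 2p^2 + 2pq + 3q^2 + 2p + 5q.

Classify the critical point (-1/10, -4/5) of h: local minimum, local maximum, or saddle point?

The Hessian of h is constant: H = [[4, 2], [2, 6]].
det(H) = 4·6 − 2² = 20.
det(H) > 0 and tr(H) = 10 > 0, so H is positive definite and the point is a local minimum.

local minimum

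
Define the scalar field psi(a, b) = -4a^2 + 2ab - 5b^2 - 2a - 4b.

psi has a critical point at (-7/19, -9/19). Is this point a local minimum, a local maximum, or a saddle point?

The Hessian of psi is constant: H = [[-8, 2], [2, -10]].
det(H) = (-8)·(-10) − 2² = 76.
det(H) > 0 and tr(H) = -18 < 0, so H is negative definite and the point is a local maximum.

local maximum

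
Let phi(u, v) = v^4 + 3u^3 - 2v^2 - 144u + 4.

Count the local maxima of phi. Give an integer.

1

phi separates as a function of u plus a function of v, so ∇phi=0 decouples.
∂phi/∂u = 9(u - 4)(u + 4) = 0 at u ∈ {-4, 4}; ∂phi/∂v = 4v(v - 1)(v + 1) = 0 at v ∈ {-1, 0, 1}.
The Hessian is diagonal: diag(phi_uu, phi_vv). Second derivatives: phi_uu(-4)=-72, phi_uu(4)=72; phi_vv(-1)=8, phi_vv(0)=-4, phi_vv(1)=8.
Local maxima occur where both diagonal entries negative: (-4, 0). Count: 1.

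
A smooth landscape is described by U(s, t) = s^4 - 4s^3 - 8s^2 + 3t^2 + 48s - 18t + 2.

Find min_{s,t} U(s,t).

-105

U(s,t) separates as P(s) + Q(t) + 2, so its minimum is min P + min Q + 2.
P'(s) = 4(s - 3)(s - 2)(s + 2) vanishes at s ∈ {-2, 2, 3}; Q'(t) = 6(t - 3) vanishes at t ∈ {3}.
Local minima of P (where P''>0): P(-2)=-80, P(3)=45. Local minima of Q: Q(3)=-27.
So the global minimum of U is P(-2) + Q(3) + 2 = -80 − 27 + 2 = -105, attained at (-2, 3).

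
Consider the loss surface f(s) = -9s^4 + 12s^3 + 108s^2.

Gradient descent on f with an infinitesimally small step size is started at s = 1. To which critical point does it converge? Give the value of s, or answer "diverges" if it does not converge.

f'(s) = -36s(s - 3)(s + 2), so f'(1) = 216.
Gradient descent moves in the -f' direction, i.e. s is decreasing.
The nearest critical point in that direction is s = 0, where f'' = 216 > 0 (a local minimum). The iterate converges there.

0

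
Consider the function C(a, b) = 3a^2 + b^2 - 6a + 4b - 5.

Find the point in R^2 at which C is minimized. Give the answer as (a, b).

(1, -2)

C(a,b) separates as P(a) + Q(b) − 5, so its minimum is min P + min Q − 5.
P'(a) = 6a - 6 vanishes at a ∈ {1}; Q'(b) = 2b + 4 vanishes at b ∈ {-2}.
Local minima of P (where P''>0): P(1)=-3. Local minima of Q: Q(-2)=-4.
So the global minimum of C is P(1) + Q(-2) − 5 = -3 − 4 − 5 = -12, attained at (1, -2).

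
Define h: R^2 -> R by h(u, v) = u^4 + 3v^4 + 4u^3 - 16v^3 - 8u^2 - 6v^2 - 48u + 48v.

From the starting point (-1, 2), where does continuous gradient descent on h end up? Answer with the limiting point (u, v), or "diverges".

h is separable, so gradient descent decouples: u follows -∂h/∂u, v follows -∂h/∂v.
∂h/∂u = 4(u - 2)(u + 2)(u + 3); at u=-1 this is -24, so u increases.
∂h/∂v = 12(v - 4)(v - 1)(v + 1); at v=2 this is -72, so v increases.
u converges to its nearest critical value 2 (a local min of the u-part); v converges to 4. The iterate converges to (2, 4).

(2, 4)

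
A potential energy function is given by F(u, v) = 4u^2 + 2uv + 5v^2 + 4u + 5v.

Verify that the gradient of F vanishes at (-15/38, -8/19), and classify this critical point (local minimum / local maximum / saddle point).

local minimum

∇F = (8u + 2v + 4, 2u + 10v + 5); substituting (-15/38, -8/19) gives ∇F = (0, 0), so (-15/38, -8/19) is indeed a critical point.
The Hessian of F is constant: H = [[8, 2], [2, 10]].
det(H) = 8·10 − 2² = 76.
det(H) > 0 and tr(H) = 18 > 0, so H is positive definite and the point is a local minimum.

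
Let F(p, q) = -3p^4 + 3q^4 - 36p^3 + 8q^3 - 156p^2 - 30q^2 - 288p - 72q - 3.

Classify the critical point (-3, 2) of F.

local minimum

The mixed partial ∂²F/∂p∂q is 0, so the Hessian at any point is diag(F_pp, F_qq) = diag(-12(3p^2 + 18p + 26), 12(3q^2 + 4q - 5)).
At (-3, 2): H = diag(12, 180).
Both eigenvalues are positive, so H is positive definite: a local minimum.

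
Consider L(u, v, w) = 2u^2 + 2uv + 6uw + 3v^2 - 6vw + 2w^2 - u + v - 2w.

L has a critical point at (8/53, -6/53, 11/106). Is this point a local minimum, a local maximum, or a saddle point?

The Hessian is constant: H = [[4, 2, 6], [2, 6, -6], [6, -6, 4]].
Leading principal minors: Δ₁ = 4, Δ₂ = 20, Δ₃ = -424.
The minors fit neither the all-positive nor the alternating-sign pattern, so H is indefinite: a saddle point.

saddle point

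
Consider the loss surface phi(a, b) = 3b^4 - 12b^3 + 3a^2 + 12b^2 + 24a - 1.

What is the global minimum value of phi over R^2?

phi(a,b) separates as P(a) + Q(b) − 1, so its minimum is min P + min Q − 1.
P'(a) = 6a + 24 vanishes at a ∈ {-4}; Q'(b) = 12b(b - 2)(b - 1) vanishes at b ∈ {0, 1, 2}.
Local minima of P (where P''>0): P(-4)=-48. Local minima of Q: Q(0)=0, Q(2)=0.
So the global minimum of phi is P(-4) + Q(0) − 1 = -48 + 0 − 1 = -49, attained at (-4, 0).

-49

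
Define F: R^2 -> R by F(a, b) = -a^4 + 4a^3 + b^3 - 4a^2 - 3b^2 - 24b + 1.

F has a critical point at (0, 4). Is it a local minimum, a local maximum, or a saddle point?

The mixed partial ∂²F/∂a∂b is 0, so the Hessian at any point is diag(F_aa, F_bb) = diag(4(-3a^2 + 6a - 2), 6(b - 1)).
At (0, 4): H = diag(-8, 18).
The eigenvalues have opposite signs, so H is indefinite: a saddle point.

saddle point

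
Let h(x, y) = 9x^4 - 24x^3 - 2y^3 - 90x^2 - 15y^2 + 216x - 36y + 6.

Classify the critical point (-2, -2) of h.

saddle point

The mixed partial ∂²h/∂x∂y is 0, so the Hessian at any point is diag(h_xx, h_yy) = diag(36(3x^2 - 4x - 5), -6(2y + 5)).
At (-2, -2): H = diag(540, -6).
The eigenvalues have opposite signs, so H is indefinite: a saddle point.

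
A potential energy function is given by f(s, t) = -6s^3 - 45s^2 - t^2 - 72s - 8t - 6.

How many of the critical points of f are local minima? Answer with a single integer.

0

f separates as a function of s plus a function of t, so ∇f=0 decouples.
∂f/∂s = -18(s + 1)(s + 4) = 0 at s ∈ {-4, -1}; ∂f/∂t = -2(t + 4) = 0 at t ∈ {-4}.
The Hessian is diagonal: diag(f_ss, f_tt). Second derivatives: f_ss(-4)=54, f_ss(-1)=-54; f_tt(-4)=-2.
Local minima occur where both diagonal entries positive: none. Count: 0.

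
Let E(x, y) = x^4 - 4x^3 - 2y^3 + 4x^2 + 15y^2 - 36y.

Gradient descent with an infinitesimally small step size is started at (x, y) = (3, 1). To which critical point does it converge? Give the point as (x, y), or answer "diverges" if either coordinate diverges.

(2, 2)

E is separable, so gradient descent decouples: x follows -∂E/∂x, y follows -∂E/∂y.
∂E/∂x = 4x(x - 2)(x - 1); at x=3 this is 24, so x decreases.
∂E/∂y = -6(y - 3)(y - 2); at y=1 this is -12, so y increases.
x converges to its nearest critical value 2 (a local min of the x-part); y converges to 2. The iterate converges to (2, 2).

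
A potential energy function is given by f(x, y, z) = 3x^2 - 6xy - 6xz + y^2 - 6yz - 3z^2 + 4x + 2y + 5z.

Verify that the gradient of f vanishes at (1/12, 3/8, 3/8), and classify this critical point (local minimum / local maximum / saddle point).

saddle point

∇f = (6x - 6y - 6z + 4, -6x + 2y - 6z + 2, -6x - 6y - 6z + 5); substituting (1/12, 3/8, 3/8) gives ∇f = (0, 0, 0), so (1/12, 3/8, 3/8) is indeed a critical point.
The Hessian is constant: H = [[6, -6, -6], [-6, 2, -6], [-6, -6, -6]].
Leading principal minors: Δ₁ = 6, Δ₂ = -24, Δ₃ = -576.
The minors fit neither the all-positive nor the alternating-sign pattern, so H is indefinite: a saddle point.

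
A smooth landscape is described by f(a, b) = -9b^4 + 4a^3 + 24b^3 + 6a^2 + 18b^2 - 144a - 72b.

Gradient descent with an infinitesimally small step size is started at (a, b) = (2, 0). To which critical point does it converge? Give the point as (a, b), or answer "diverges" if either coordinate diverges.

f is separable, so gradient descent decouples: a follows -∂f/∂a, b follows -∂f/∂b.
∂f/∂a = 12(a - 3)(a + 4); at a=2 this is -72, so a increases.
∂f/∂b = -36(b - 2)(b - 1)(b + 1); at b=0 this is -72, so b increases.
a converges to its nearest critical value 3 (a local min of the a-part); b converges to 1. The iterate converges to (3, 1).

(3, 1)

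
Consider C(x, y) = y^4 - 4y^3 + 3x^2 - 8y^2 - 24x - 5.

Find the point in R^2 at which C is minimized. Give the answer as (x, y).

C(x,y) separates as P(x) + Q(y) − 5, so its minimum is min P + min Q − 5.
P'(x) = 6x - 24 vanishes at x ∈ {4}; Q'(y) = 4y(y - 4)(y + 1) vanishes at y ∈ {-1, 0, 4}.
Local minima of P (where P''>0): P(4)=-48. Local minima of Q: Q(-1)=-3, Q(4)=-128.
So the global minimum of C is P(4) + Q(4) − 5 = -48 − 128 − 5 = -181, attained at (4, 4).

(4, 4)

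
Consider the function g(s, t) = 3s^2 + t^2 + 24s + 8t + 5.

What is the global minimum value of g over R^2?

g(s,t) separates as P(s) + Q(t) + 5, so its minimum is min P + min Q + 5.
P'(s) = 6s + 24 vanishes at s ∈ {-4}; Q'(t) = 2(t + 4) vanishes at t ∈ {-4}.
Local minima of P (where P''>0): P(-4)=-48. Local minima of Q: Q(-4)=-16.
So the global minimum of g is P(-4) + Q(-4) + 5 = -48 − 16 + 5 = -59, attained at (-4, -4).

-59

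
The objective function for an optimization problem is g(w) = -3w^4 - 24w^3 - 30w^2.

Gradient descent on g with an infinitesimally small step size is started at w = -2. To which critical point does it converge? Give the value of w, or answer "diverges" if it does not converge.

-1

g'(w) = -12w(w + 1)(w + 5), so g'(-2) = -72.
Gradient descent moves in the -g' direction, i.e. w is increasing.
The nearest critical point in that direction is w = -1, where g'' = 48 > 0 (a local minimum). The iterate converges there.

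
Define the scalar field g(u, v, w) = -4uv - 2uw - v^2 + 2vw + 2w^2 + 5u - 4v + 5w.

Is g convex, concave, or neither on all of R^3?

neither

g is quadratic, so its Hessian is the constant matrix H = [[0, -4, -2], [-4, -2, 2], [-2, 2, 4]].
Leading principal minors: 0, -16, -24.
Neither pattern holds ⇒ H is indefinite ⇒ neither convex nor concave.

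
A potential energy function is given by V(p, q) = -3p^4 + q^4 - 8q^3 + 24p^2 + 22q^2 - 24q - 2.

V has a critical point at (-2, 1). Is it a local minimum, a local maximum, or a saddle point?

The mixed partial ∂²V/∂p∂q is 0, so the Hessian at any point is diag(V_pp, V_qq) = diag(12(-3p^2 + 4), 4(3q^2 - 12q + 11)).
At (-2, 1): H = diag(-96, 8).
The eigenvalues have opposite signs, so H is indefinite: a saddle point.

saddle point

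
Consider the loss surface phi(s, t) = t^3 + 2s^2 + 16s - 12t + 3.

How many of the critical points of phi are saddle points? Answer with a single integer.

phi separates as a function of s plus a function of t, so ∇phi=0 decouples.
∂phi/∂s = 4(s + 4) = 0 at s ∈ {-4}; ∂phi/∂t = 3(t - 2)(t + 2) = 0 at t ∈ {-2, 2}.
The Hessian is diagonal: diag(phi_ss, phi_tt). Second derivatives: phi_ss(-4)=4; phi_tt(-2)=-12, phi_tt(2)=12.
Saddle points occur where the two diagonal entries have opposite signs: (-4, -2). Count: 1.

1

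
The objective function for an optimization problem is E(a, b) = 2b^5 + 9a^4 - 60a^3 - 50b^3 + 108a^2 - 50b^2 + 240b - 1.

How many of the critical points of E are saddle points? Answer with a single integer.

6

E separates as a function of a plus a function of b, so ∇E=0 decouples.
∂E/∂a = 36a(a - 3)(a - 2) = 0 at a ∈ {0, 2, 3}; ∂E/∂b = 10(b - 4)(b - 1)(b + 2)(b + 3) = 0 at b ∈ {-3, -2, 1, 4}.
The Hessian is diagonal: diag(E_aa, E_bb). Second derivatives: E_aa(0)=216, E_aa(2)=-72, E_aa(3)=108; E_bb(-3)=-280, E_bb(-2)=180, E_bb(1)=-360, E_bb(4)=1260.
Saddle points occur where the two diagonal entries have opposite signs: (0, -3), (0, 1), (2, -2), (2, 4), (3, -3), (3, 1). Count: 6.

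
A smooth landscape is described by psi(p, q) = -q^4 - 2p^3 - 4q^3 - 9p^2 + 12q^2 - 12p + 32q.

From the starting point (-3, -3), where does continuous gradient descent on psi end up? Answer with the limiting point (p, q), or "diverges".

(-2, -1)

psi is separable, so gradient descent decouples: p follows -∂psi/∂p, q follows -∂psi/∂q.
∂psi/∂p = -6(p + 1)(p + 2); at p=-3 this is -12, so p increases.
∂psi/∂q = -4(q - 2)(q + 1)(q + 4); at q=-3 this is -40, so q increases.
p converges to its nearest critical value -2 (a local min of the p-part); q converges to -1. The iterate converges to (-2, -1).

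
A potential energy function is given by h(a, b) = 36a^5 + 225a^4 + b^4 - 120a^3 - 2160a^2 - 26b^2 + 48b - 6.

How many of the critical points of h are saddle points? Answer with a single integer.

h separates as a function of a plus a function of b, so ∇h=0 decouples.
∂h/∂a = 180a(a - 2)(a + 3)(a + 4) = 0 at a ∈ {-4, -3, 0, 2}; ∂h/∂b = 4(b - 3)(b - 1)(b + 4) = 0 at b ∈ {-4, 1, 3}.
The Hessian is diagonal: diag(h_aa, h_bb). Second derivatives: h_aa(-4)=-4320, h_aa(-3)=2700, h_aa(0)=-4320, h_aa(2)=10800; h_bb(-4)=140, h_bb(1)=-40, h_bb(3)=56.
Saddle points occur where the two diagonal entries have opposite signs: (-4, -4), (-4, 3), (-3, 1), (0, -4), (0, 3), (2, 1). Count: 6.

6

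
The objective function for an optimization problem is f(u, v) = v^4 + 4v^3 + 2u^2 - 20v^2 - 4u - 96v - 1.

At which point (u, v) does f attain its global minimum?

(1, 3)

f(u,v) separates as P(u) + Q(v) − 1, so its minimum is min P + min Q − 1.
P'(u) = 4u - 4 vanishes at u ∈ {1}; Q'(v) = 4(v - 3)(v + 2)(v + 4) vanishes at v ∈ {-4, -2, 3}.
Local minima of P (where P''>0): P(1)=-2. Local minima of Q: Q(-4)=64, Q(3)=-279.
So the global minimum of f is P(1) + Q(3) − 1 = -2 − 279 − 1 = -282, attained at (1, 3).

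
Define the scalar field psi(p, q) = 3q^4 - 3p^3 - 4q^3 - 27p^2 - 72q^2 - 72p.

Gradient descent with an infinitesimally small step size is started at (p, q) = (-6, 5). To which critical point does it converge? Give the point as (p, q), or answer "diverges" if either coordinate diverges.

psi is separable, so gradient descent decouples: p follows -∂psi/∂p, q follows -∂psi/∂q.
∂psi/∂p = -9(p + 2)(p + 4); at p=-6 this is -72, so p increases.
∂psi/∂q = 12q(q - 4)(q + 3); at q=5 this is 480, so q decreases.
p converges to its nearest critical value -4 (a local min of the p-part); q converges to 4. The iterate converges to (-4, 4).

(-4, 4)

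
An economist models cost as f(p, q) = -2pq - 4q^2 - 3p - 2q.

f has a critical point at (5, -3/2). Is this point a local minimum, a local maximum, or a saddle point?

The Hessian of f is constant: H = [[0, -2], [-2, -8]].
det(H) = 0·(-8) − (-2)² = -4.
Since det(H) < 0, H is indefinite and the critical point is a saddle point.

saddle point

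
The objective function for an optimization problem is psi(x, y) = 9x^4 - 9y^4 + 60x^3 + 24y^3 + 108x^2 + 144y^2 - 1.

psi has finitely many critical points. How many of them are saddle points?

5

psi separates as a function of x plus a function of y, so ∇psi=0 decouples.
∂psi/∂x = 36x(x + 2)(x + 3) = 0 at x ∈ {-3, -2, 0}; ∂psi/∂y = -36y(y - 4)(y + 2) = 0 at y ∈ {-2, 0, 4}.
The Hessian is diagonal: diag(psi_xx, psi_yy). Second derivatives: psi_xx(-3)=108, psi_xx(-2)=-72, psi_xx(0)=216; psi_yy(-2)=-432, psi_yy(0)=288, psi_yy(4)=-864.
Saddle points occur where the two diagonal entries have opposite signs: (-3, -2), (-3, 4), (-2, 0), (0, -2), (0, 4). Count: 5.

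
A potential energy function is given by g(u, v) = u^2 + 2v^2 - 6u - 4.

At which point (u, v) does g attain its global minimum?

g(u,v) separates as P(u) + Q(v) − 4, so its minimum is min P + min Q − 4.
P'(u) = 2u - 6 vanishes at u ∈ {3}; Q'(v) = 4v vanishes at v ∈ {0}.
Local minima of P (where P''>0): P(3)=-9. Local minima of Q: Q(0)=0.
So the global minimum of g is P(3) + Q(0) − 4 = -9 + 0 − 4 = -13, attained at (3, 0).

(3, 0)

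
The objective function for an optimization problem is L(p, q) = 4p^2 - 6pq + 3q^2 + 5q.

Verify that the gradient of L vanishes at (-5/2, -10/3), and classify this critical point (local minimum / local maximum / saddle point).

∇L = (8p - 6q, -6p + 6q + 5); substituting (-5/2, -10/3) gives ∇L = (0, 0), so (-5/2, -10/3) is indeed a critical point.
The Hessian of L is constant: H = [[8, -6], [-6, 6]].
det(H) = 8·6 − (-6)² = 12.
det(H) > 0 and tr(H) = 14 > 0, so H is positive definite and the point is a local minimum.

local minimum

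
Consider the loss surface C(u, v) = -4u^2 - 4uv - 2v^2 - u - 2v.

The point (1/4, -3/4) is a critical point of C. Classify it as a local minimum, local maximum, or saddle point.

local maximum

The Hessian of C is constant: H = [[-8, -4], [-4, -4]].
det(H) = (-8)·(-4) − (-4)² = 16.
det(H) > 0 and tr(H) = -12 < 0, so H is negative definite and the point is a local maximum.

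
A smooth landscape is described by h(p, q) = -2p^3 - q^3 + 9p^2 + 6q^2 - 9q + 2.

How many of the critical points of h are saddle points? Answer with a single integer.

h separates as a function of p plus a function of q, so ∇h=0 decouples.
∂h/∂p = -6p(p - 3) = 0 at p ∈ {0, 3}; ∂h/∂q = -3(q - 3)(q - 1) = 0 at q ∈ {1, 3}.
The Hessian is diagonal: diag(h_pp, h_qq). Second derivatives: h_pp(0)=18, h_pp(3)=-18; h_qq(1)=6, h_qq(3)=-6.
Saddle points occur where the two diagonal entries have opposite signs: (0, 3), (3, 1). Count: 2.

2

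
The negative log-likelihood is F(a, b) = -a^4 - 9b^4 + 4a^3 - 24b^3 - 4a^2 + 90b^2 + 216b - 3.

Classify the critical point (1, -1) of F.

The mixed partial ∂²F/∂a∂b is 0, so the Hessian at any point is diag(F_aa, F_bb) = diag(4(-3a^2 + 6a - 2), 36(-3b^2 - 4b + 5)).
At (1, -1): H = diag(4, 216).
Both eigenvalues are positive, so H is positive definite: a local minimum.

local minimum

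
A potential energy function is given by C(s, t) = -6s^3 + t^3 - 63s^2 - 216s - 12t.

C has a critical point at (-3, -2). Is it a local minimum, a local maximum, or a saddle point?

local maximum

The mixed partial ∂²C/∂s∂t is 0, so the Hessian at any point is diag(C_ss, C_tt) = diag(-18(2s + 7), 6t).
At (-3, -2): H = diag(-18, -12).
Both eigenvalues are negative, so H is negative definite: a local maximum.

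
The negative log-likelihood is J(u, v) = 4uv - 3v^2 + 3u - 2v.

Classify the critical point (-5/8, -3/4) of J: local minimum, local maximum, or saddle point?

saddle point

The Hessian of J is constant: H = [[0, 4], [4, -6]].
det(H) = 0·(-6) − 4² = -16.
Since det(H) < 0, H is indefinite and the critical point is a saddle point.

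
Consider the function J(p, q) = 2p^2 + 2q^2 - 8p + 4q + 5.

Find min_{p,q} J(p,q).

-5

J(p,q) separates as A(p) + B(q) + 5, so its minimum is min A + min B + 5.
A'(p) = 4p - 8 vanishes at p ∈ {2}; B'(q) = 4q + 4 vanishes at q ∈ {-1}.
Local minima of A (where A''>0): A(2)=-8. Local minima of B: B(-1)=-2.
So the global minimum of J is A(2) + B(-1) + 5 = -8 − 2 + 5 = -5, attained at (2, -1).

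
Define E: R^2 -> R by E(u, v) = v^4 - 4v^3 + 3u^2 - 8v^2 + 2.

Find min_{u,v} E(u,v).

-126

E(u,v) separates as P(u) + Q(v) + 2, so its minimum is min P + min Q + 2.
P'(u) = 6u vanishes at u ∈ {0}; Q'(v) = 4v(v - 4)(v + 1) vanishes at v ∈ {-1, 0, 4}.
Local minima of P (where P''>0): P(0)=0. Local minima of Q: Q(-1)=-3, Q(4)=-128.
So the global minimum of E is P(0) + Q(4) + 2 = 0 − 128 + 2 = -126, attained at (0, 4).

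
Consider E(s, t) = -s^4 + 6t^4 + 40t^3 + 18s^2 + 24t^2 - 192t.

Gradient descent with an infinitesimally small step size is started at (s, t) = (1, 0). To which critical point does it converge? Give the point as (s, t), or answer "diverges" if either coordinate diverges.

(0, 1)

E is separable, so gradient descent decouples: s follows -∂E/∂s, t follows -∂E/∂t.
∂E/∂s = -4s(s - 3)(s + 3); at s=1 this is 32, so s decreases.
∂E/∂t = 24(t - 1)(t + 2)(t + 4); at t=0 this is -192, so t increases.
s converges to its nearest critical value 0 (a local min of the s-part); t converges to 1. The iterate converges to (0, 1).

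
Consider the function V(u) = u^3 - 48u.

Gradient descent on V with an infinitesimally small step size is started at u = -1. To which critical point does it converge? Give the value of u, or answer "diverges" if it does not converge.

V'(u) = 3(u - 4)(u + 4), so V'(-1) = -45.
Gradient descent moves in the -V' direction, i.e. u is increasing.
The nearest critical point in that direction is u = 4, where V'' = 24 > 0 (a local minimum). The iterate converges there.

4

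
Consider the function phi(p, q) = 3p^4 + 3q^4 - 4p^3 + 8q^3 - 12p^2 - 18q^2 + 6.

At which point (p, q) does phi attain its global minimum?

phi(p,q) separates as A(p) + B(q) + 6, so its minimum is min A + min B + 6.
A'(p) = 12p(p - 2)(p + 1) vanishes at p ∈ {-1, 0, 2}; B'(q) = 12q(q - 1)(q + 3) vanishes at q ∈ {-3, 0, 1}.
Local minima of A (where A''>0): A(-1)=-5, A(2)=-32. Local minima of B: B(-3)=-135, B(1)=-7.
So the global minimum of phi is A(2) + B(-3) + 6 = -32 − 135 + 6 = -161, attained at (2, -3).

(2, -3)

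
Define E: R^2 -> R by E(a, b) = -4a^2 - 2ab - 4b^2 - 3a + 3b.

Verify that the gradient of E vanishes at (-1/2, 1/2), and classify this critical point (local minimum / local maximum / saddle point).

∇E = (-8a - 2b - 3, -2a - 8b + 3); substituting (-1/2, 1/2) gives ∇E = (0, 0), so (-1/2, 1/2) is indeed a critical point.
The Hessian of E is constant: H = [[-8, -2], [-2, -8]].
det(H) = (-8)·(-8) − (-2)² = 60.
det(H) > 0 and tr(H) = -16 < 0, so H is negative definite and the point is a local maximum.

local maximum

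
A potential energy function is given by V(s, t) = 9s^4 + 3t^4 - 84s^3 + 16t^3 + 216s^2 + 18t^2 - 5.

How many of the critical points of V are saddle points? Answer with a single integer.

V separates as a function of s plus a function of t, so ∇V=0 decouples.
∂V/∂s = 36s(s - 4)(s - 3) = 0 at s ∈ {0, 3, 4}; ∂V/∂t = 12t(t + 1)(t + 3) = 0 at t ∈ {-3, -1, 0}.
The Hessian is diagonal: diag(V_ss, V_tt). Second derivatives: V_ss(0)=432, V_ss(3)=-108, V_ss(4)=144; V_tt(-3)=72, V_tt(-1)=-24, V_tt(0)=36.
Saddle points occur where the two diagonal entries have opposite signs: (0, -1), (3, -3), (3, 0), (4, -1). Count: 4.

4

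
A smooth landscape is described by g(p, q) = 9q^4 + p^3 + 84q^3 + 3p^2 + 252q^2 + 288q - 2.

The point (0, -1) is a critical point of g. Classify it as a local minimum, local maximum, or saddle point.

The mixed partial ∂²g/∂p∂q is 0, so the Hessian at any point is diag(g_pp, g_qq) = diag(6(p + 1), 36(3q^2 + 14q + 14)).
At (0, -1): H = diag(6, 108).
Both eigenvalues are positive, so H is positive definite: a local minimum.

local minimum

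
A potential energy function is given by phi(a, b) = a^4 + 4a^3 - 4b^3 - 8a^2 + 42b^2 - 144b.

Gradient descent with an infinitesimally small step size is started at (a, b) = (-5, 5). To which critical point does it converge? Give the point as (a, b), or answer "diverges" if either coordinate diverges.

diverges

phi is separable, so gradient descent decouples: a follows -∂phi/∂a, b follows -∂phi/∂b.
∂phi/∂a = 4a(a - 1)(a + 4); at a=-5 this is -120, so a increases.
∂phi/∂b = -12(b - 4)(b - 3); at b=5 this is -24, so b increases.
The b-coordinate has no critical point in that direction and runs off to infinity.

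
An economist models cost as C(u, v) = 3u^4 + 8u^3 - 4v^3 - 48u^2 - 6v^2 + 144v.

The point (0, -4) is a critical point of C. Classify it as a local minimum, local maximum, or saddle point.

The mixed partial ∂²C/∂u∂v is 0, so the Hessian at any point is diag(C_uu, C_vv) = diag(12(3u^2 + 4u - 8), -12(2v + 1)).
At (0, -4): H = diag(-96, 84).
The eigenvalues have opposite signs, so H is indefinite: a saddle point.

saddle point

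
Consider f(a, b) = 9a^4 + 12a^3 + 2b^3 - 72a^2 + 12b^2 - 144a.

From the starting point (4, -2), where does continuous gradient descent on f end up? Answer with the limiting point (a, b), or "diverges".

f is separable, so gradient descent decouples: a follows -∂f/∂a, b follows -∂f/∂b.
∂f/∂a = 36(a - 2)(a + 1)(a + 2); at a=4 this is 2160, so a decreases.
∂f/∂b = 6b(b + 4); at b=-2 this is -24, so b increases.
a converges to its nearest critical value 2 (a local min of the a-part); b converges to 0. The iterate converges to (2, 0).

(2, 0)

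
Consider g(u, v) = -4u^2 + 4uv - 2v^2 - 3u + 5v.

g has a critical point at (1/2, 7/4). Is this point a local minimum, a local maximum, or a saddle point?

local maximum

The Hessian of g is constant: H = [[-8, 4], [4, -4]].
det(H) = (-8)·(-4) − 4² = 16.
det(H) > 0 and tr(H) = -12 < 0, so H is negative definite and the point is a local maximum.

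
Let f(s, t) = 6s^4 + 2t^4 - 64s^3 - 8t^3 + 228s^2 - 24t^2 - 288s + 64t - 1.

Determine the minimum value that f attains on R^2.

f(s,t) separates as P(s) + Q(t) − 1, so its minimum is min P + min Q − 1.
P'(s) = 24(s - 4)(s - 3)(s - 1) vanishes at s ∈ {1, 3, 4}; Q'(t) = 8(t - 4)(t - 1)(t + 2) vanishes at t ∈ {-2, 1, 4}.
Local minima of P (where P''>0): P(1)=-118, P(4)=-64. Local minima of Q: Q(-2)=-128, Q(4)=-128.
So the global minimum of f is P(1) + Q(-2) − 1 = -118 − 128 − 1 = -247, attained at (1, -2).

-247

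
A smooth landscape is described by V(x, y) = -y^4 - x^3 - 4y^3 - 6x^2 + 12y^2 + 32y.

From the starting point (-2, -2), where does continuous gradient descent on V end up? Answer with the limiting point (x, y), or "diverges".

(-4, -1)

V is separable, so gradient descent decouples: x follows -∂V/∂x, y follows -∂V/∂y.
∂V/∂x = -3x(x + 4); at x=-2 this is 12, so x decreases.
∂V/∂y = -4(y - 2)(y + 1)(y + 4); at y=-2 this is -32, so y increases.
x converges to its nearest critical value -4 (a local min of the x-part); y converges to -1. The iterate converges to (-4, -1).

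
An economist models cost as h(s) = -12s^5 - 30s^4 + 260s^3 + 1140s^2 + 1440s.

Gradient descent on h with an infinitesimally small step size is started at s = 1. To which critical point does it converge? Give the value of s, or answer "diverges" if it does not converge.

h'(s) = -60(s - 4)(s + 1)(s + 2)(s + 3), so h'(1) = 4320.
Gradient descent moves in the -h' direction, i.e. s is decreasing.
The nearest critical point in that direction is s = -1, where h'' = 600 > 0 (a local minimum). The iterate converges there.

-1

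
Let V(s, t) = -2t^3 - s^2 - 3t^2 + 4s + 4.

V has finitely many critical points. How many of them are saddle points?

1

V separates as a function of s plus a function of t, so ∇V=0 decouples.
∂V/∂s = -2(s - 2) = 0 at s ∈ {2}; ∂V/∂t = -6t(t + 1) = 0 at t ∈ {-1, 0}.
The Hessian is diagonal: diag(V_ss, V_tt). Second derivatives: V_ss(2)=-2; V_tt(-1)=6, V_tt(0)=-6.
Saddle points occur where the two diagonal entries have opposite signs: (2, -1). Count: 1.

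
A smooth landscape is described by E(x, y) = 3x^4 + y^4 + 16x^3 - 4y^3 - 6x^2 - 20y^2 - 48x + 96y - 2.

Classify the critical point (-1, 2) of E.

local maximum

The mixed partial ∂²E/∂x∂y is 0, so the Hessian at any point is diag(E_xx, E_yy) = diag(12(3x^2 + 8x - 1), 4(3y^2 - 6y - 10)).
At (-1, 2): H = diag(-72, -40).
Both eigenvalues are negative, so H is negative definite: a local maximum.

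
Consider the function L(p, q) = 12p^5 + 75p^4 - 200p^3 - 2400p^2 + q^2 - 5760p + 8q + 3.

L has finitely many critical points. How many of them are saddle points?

L separates as a function of p plus a function of q, so ∇L=0 decouples.
∂L/∂p = 60(p - 4)(p + 2)(p + 3)(p + 4) = 0 at p ∈ {-4, -3, -2, 4}; ∂L/∂q = 2(q + 4) = 0 at q ∈ {-4}.
The Hessian is diagonal: diag(L_pp, L_qq). Second derivatives: L_pp(-4)=-960, L_pp(-3)=420, L_pp(-2)=-720, L_pp(4)=20160; L_qq(-4)=2.
Saddle points occur where the two diagonal entries have opposite signs: (-4, -4), (-2, -4). Count: 2.

2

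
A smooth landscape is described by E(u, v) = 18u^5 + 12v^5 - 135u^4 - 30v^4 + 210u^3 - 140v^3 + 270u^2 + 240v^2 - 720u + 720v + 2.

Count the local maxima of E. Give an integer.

E separates as a function of u plus a function of v, so ∇E=0 decouples.
∂E/∂u = 90(u - 4)(u - 2)(u - 1)(u + 1) = 0 at u ∈ {-1, 1, 2, 4}; ∂E/∂v = 60(v - 3)(v - 2)(v + 1)(v + 2) = 0 at v ∈ {-2, -1, 2, 3}.
The Hessian is diagonal: diag(E_uu, E_vv). Second derivatives: E_uu(-1)=-2700, E_uu(1)=540, E_uu(2)=-540, E_uu(4)=2700; E_vv(-2)=-1200, E_vv(-1)=720, E_vv(2)=-720, E_vv(3)=1200.
Local maxima occur where both diagonal entries negative: (-1, -2), (-1, 2), (2, -2), (2, 2). Count: 4.

4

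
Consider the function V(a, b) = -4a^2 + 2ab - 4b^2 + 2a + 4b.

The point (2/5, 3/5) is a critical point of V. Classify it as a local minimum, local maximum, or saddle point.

The Hessian of V is constant: H = [[-8, 2], [2, -8]].
det(H) = (-8)·(-8) − 2² = 60.
det(H) > 0 and tr(H) = -16 < 0, so H is negative definite and the point is a local maximum.

local maximum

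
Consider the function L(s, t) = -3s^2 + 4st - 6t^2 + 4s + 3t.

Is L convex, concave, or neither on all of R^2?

concave

L is quadratic, so its Hessian is the constant matrix H = [[-6, 4], [4, -12]].
det(H) = 56, tr(H) = -18.
det(H) > 0 and tr(H) < 0, so H is negative definite everywhere: concave.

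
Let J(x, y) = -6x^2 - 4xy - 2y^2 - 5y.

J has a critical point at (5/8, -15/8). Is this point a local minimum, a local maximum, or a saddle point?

The Hessian of J is constant: H = [[-12, -4], [-4, -4]].
det(H) = (-12)·(-4) − (-4)² = 32.
det(H) > 0 and tr(H) = -16 < 0, so H is negative definite and the point is a local maximum.

local maximum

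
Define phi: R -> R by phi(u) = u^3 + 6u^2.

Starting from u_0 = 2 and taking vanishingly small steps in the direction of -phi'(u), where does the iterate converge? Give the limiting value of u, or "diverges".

phi'(u) = 3u(u + 4), so phi'(2) = 36.
Gradient descent moves in the -phi' direction, i.e. u is decreasing.
The nearest critical point in that direction is u = 0, where phi'' = 12 > 0 (a local minimum). The iterate converges there.

0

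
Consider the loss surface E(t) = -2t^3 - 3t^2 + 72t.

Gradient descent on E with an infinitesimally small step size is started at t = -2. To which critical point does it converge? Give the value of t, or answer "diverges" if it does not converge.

-4

E'(t) = -6(t - 3)(t + 4), so E'(-2) = 60.
Gradient descent moves in the -E' direction, i.e. t is decreasing.
The nearest critical point in that direction is t = -4, where E'' = 42 > 0 (a local minimum). The iterate converges there.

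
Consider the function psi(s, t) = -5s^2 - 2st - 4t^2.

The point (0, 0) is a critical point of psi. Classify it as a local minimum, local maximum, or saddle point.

The Hessian of psi is constant: H = [[-10, -2], [-2, -8]].
det(H) = (-10)·(-8) − (-2)² = 76.
det(H) > 0 and tr(H) = -18 < 0, so H is negative definite and the point is a local maximum.

local maximum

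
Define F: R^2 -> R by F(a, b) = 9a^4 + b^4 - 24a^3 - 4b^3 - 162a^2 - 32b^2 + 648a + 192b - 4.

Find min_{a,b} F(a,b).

-2797

F(a,b) separates as P(a) + Q(b) − 4, so its minimum is min P + min Q − 4.
P'(a) = 36(a - 3)(a - 2)(a + 3) vanishes at a ∈ {-3, 2, 3}; Q'(b) = 4(b - 4)(b - 3)(b + 4) vanishes at b ∈ {-4, 3, 4}.
Local minima of P (where P''>0): P(-3)=-2025, P(3)=567. Local minima of Q: Q(-4)=-768, Q(4)=256.
So the global minimum of F is P(-3) + Q(-4) − 4 = -2025 − 768 − 4 = -2797, attained at (-3, -4).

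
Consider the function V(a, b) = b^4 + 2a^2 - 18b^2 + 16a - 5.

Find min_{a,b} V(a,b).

-118

V(a,b) separates as P(a) + Q(b) − 5, so its minimum is min P + min Q − 5.
P'(a) = 4a + 16 vanishes at a ∈ {-4}; Q'(b) = 4b(b - 3)(b + 3) vanishes at b ∈ {-3, 0, 3}.
Local minima of P (where P''>0): P(-4)=-32. Local minima of Q: Q(-3)=-81, Q(3)=-81.
So the global minimum of V is P(-4) + Q(-3) − 5 = -32 − 81 − 5 = -118, attained at (-4, -3).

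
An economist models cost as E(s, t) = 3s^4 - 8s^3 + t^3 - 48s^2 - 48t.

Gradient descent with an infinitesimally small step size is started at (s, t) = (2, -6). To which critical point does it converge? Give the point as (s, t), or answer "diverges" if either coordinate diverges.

E is separable, so gradient descent decouples: s follows -∂E/∂s, t follows -∂E/∂t.
∂E/∂s = 12s(s - 4)(s + 2); at s=2 this is -192, so s increases.
∂E/∂t = 3(t - 4)(t + 4); at t=-6 this is 60, so t decreases.
The t-coordinate has no critical point in that direction and runs off to infinity.

diverges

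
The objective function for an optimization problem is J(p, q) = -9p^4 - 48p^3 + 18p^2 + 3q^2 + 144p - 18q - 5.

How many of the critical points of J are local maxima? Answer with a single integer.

0

J separates as a function of p plus a function of q, so ∇J=0 decouples.
∂J/∂p = -36(p - 1)(p + 1)(p + 4) = 0 at p ∈ {-4, -1, 1}; ∂J/∂q = 6(q - 3) = 0 at q ∈ {3}.
The Hessian is diagonal: diag(J_pp, J_qq). Second derivatives: J_pp(-4)=-540, J_pp(-1)=216, J_pp(1)=-360; J_qq(3)=6.
Local maxima occur where both diagonal entries negative: none. Count: 0.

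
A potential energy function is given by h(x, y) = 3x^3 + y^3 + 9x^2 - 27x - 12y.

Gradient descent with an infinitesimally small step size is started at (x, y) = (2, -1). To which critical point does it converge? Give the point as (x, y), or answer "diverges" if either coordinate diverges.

h is separable, so gradient descent decouples: x follows -∂h/∂x, y follows -∂h/∂y.
∂h/∂x = 9(x - 1)(x + 3); at x=2 this is 45, so x decreases.
∂h/∂y = 3(y - 2)(y + 2); at y=-1 this is -9, so y increases.
x converges to its nearest critical value 1 (a local min of the x-part); y converges to 2. The iterate converges to (1, 2).

(1, 2)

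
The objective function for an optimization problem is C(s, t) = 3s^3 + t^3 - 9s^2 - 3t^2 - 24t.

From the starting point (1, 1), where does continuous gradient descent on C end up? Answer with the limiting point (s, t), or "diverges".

C is separable, so gradient descent decouples: s follows -∂C/∂s, t follows -∂C/∂t.
∂C/∂s = 9s(s - 2); at s=1 this is -9, so s increases.
∂C/∂t = 3(t - 4)(t + 2); at t=1 this is -27, so t increases.
s converges to its nearest critical value 2 (a local min of the s-part); t converges to 4. The iterate converges to (2, 4).

(2, 4)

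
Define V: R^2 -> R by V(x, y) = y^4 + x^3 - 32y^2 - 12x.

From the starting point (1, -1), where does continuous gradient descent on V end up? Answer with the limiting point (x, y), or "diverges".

V is separable, so gradient descent decouples: x follows -∂V/∂x, y follows -∂V/∂y.
∂V/∂x = 3(x - 2)(x + 2); at x=1 this is -9, so x increases.
∂V/∂y = 4y(y - 4)(y + 4); at y=-1 this is 60, so y decreases.
x converges to its nearest critical value 2 (a local min of the x-part); y converges to -4. The iterate converges to (2, -4).

(2, -4)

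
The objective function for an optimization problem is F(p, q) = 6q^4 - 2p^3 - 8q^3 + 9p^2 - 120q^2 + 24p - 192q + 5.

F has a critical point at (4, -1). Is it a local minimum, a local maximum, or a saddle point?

local maximum

The mixed partial ∂²F/∂p∂q is 0, so the Hessian at any point is diag(F_pp, F_qq) = diag(6(-2p + 3), 24(3q^2 - 2q - 10)).
At (4, -1): H = diag(-30, -120).
Both eigenvalues are negative, so H is negative definite: a local maximum.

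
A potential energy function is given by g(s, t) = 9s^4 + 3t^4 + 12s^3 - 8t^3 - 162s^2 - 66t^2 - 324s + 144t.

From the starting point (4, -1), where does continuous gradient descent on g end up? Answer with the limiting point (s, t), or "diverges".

g is separable, so gradient descent decouples: s follows -∂g/∂s, t follows -∂g/∂t.
∂g/∂s = 36(s - 3)(s + 1)(s + 3); at s=4 this is 1260, so s decreases.
∂g/∂t = 12(t - 4)(t - 1)(t + 3); at t=-1 this is 240, so t decreases.
s converges to its nearest critical value 3 (a local min of the s-part); t converges to -3. The iterate converges to (3, -3).

(3, -3)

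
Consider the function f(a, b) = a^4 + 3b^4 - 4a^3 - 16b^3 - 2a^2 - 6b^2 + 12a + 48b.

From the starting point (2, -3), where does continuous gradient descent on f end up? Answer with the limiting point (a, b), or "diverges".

(3, -1)

f is separable, so gradient descent decouples: a follows -∂f/∂a, b follows -∂f/∂b.
∂f/∂a = 4(a - 3)(a - 1)(a + 1); at a=2 this is -12, so a increases.
∂f/∂b = 12(b - 4)(b - 1)(b + 1); at b=-3 this is -672, so b increases.
a converges to its nearest critical value 3 (a local min of the a-part); b converges to -1. The iterate converges to (3, -1).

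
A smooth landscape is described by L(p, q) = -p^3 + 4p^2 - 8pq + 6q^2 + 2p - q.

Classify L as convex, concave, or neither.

neither

The term -p^3 is cubic, so the Hessian is not constant.
∂²L/∂p² = -6p + 8, which takes both signs as p varies (negative for sufficiently large p). A diagonal entry of the Hessian changing sign means the Hessian is neither positive- nor negative-semidefinite on all of R^2.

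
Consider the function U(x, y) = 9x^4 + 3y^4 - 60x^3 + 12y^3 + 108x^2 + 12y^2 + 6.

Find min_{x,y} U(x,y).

U(x,y) separates as P(x) + Q(y) + 6, so its minimum is min P + min Q + 6.
P'(x) = 36x(x - 3)(x - 2) vanishes at x ∈ {0, 2, 3}; Q'(y) = 12y(y + 1)(y + 2) vanishes at y ∈ {-2, -1, 0}.
Local minima of P (where P''>0): P(0)=0, P(3)=81. Local minima of Q: Q(-2)=0, Q(0)=0.
So the global minimum of U is P(0) + Q(-2) + 6 = 0 + 0 + 6 = 6, attained at (0, -2).

6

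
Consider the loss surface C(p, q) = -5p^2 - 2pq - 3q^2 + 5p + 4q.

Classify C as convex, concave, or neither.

C is quadratic, so its Hessian is the constant matrix H = [[-10, -2], [-2, -6]].
det(H) = 56, tr(H) = -16.
det(H) > 0 and tr(H) < 0, so H is negative definite everywhere: concave.

concave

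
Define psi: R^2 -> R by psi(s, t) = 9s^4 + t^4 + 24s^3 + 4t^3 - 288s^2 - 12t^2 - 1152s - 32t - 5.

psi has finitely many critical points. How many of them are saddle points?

psi separates as a function of s plus a function of t, so ∇psi=0 decouples.
∂psi/∂s = 36(s - 4)(s + 2)(s + 4) = 0 at s ∈ {-4, -2, 4}; ∂psi/∂t = 4(t - 2)(t + 1)(t + 4) = 0 at t ∈ {-4, -1, 2}.
The Hessian is diagonal: diag(psi_ss, psi_tt). Second derivatives: psi_ss(-4)=576, psi_ss(-2)=-432, psi_ss(4)=1728; psi_tt(-4)=72, psi_tt(-1)=-36, psi_tt(2)=72.
Saddle points occur where the two diagonal entries have opposite signs: (-4, -1), (-2, -4), (-2, 2), (4, -1). Count: 4.

4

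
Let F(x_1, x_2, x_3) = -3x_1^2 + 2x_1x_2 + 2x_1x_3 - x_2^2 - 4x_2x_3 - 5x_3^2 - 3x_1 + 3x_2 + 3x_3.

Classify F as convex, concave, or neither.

F is quadratic, so its Hessian is the constant matrix H = [[-6, 2, 2], [2, -2, -4], [2, -4, -10]].
Leading principal minors: -6, 8, -8.
Signs alternate −, +, − ⇒ H ≺ 0 ⇒ concave.

concave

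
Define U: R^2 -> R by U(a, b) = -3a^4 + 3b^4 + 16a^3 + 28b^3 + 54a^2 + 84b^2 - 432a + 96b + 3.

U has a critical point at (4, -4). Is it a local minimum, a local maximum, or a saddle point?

saddle point

The mixed partial ∂²U/∂a∂b is 0, so the Hessian at any point is diag(U_aa, U_bb) = diag(12(-3a^2 + 8a + 9), 12(3b^2 + 14b + 14)).
At (4, -4): H = diag(-84, 72).
The eigenvalues have opposite signs, so H is indefinite: a saddle point.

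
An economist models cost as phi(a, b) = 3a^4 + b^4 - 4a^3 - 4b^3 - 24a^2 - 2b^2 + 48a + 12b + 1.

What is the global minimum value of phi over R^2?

phi(a,b) separates as P(a) + Q(b) + 1, so its minimum is min P + min Q + 1.
P'(a) = 12(a - 2)(a - 1)(a + 2) vanishes at a ∈ {-2, 1, 2}; Q'(b) = 4(b - 3)(b - 1)(b + 1) vanishes at b ∈ {-1, 1, 3}.
Local minima of P (where P''>0): P(-2)=-112, P(2)=16. Local minima of Q: Q(-1)=-9, Q(3)=-9.
So the global minimum of phi is P(-2) + Q(-1) + 1 = -112 − 9 + 1 = -120, attained at (-2, -1).

-120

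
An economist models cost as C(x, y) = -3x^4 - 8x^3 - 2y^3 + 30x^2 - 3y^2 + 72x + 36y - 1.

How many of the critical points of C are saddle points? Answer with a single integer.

C separates as a function of x plus a function of y, so ∇C=0 decouples.
∂C/∂x = -12(x - 2)(x + 1)(x + 3) = 0 at x ∈ {-3, -1, 2}; ∂C/∂y = -6(y - 2)(y + 3) = 0 at y ∈ {-3, 2}.
The Hessian is diagonal: diag(C_xx, C_yy). Second derivatives: C_xx(-3)=-120, C_xx(-1)=72, C_xx(2)=-180; C_yy(-3)=30, C_yy(2)=-30.
Saddle points occur where the two diagonal entries have opposite signs: (-3, -3), (-1, 2), (2, -3). Count: 3.

3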